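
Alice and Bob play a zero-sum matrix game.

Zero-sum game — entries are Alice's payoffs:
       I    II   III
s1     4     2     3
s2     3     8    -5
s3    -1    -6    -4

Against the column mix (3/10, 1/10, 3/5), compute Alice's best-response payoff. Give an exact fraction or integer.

16/5

s1: (4)·(3/10) + (2)·(1/10) + (3)·(3/5) = 16/5.
s2: (3)·(3/10) + (8)·(1/10) + (-5)·(3/5) = -13/10.
s3: (-1)·(3/10) + (-6)·(1/10) + (-4)·(3/5) = -33/10.
The best pure response is s1 with expected payoff 16/5.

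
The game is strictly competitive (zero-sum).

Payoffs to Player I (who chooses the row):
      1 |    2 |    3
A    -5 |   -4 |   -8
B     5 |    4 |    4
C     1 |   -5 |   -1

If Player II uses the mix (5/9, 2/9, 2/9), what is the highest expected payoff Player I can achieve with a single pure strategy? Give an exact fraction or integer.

41/9

A: (-5)·(5/9) + (-4)·(2/9) + (-8)·(2/9) = -49/9.
B: (5)·(5/9) + (4)·(2/9) + (4)·(2/9) = 41/9.
C: (1)·(5/9) + (-5)·(2/9) + (-1)·(2/9) = -7/9.
The best pure response is B with expected payoff 41/9.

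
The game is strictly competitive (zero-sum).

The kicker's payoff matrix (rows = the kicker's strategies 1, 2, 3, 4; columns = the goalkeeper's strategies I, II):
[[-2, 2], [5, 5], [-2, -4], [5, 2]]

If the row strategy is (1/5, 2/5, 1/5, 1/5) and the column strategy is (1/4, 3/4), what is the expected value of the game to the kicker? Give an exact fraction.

Against (1/4, 3/4), each row's expected payoff is 1: 1; 2: 5; 3: -7/2; 4: 11/4.
Taking the (1/5, 2/5, 1/5, 1/5)-weighted average: (1/5)·(1) + (2/5)·(5) + (1/5)·(-7/2) + (1/5)·(11/4) = 41/20.

41/20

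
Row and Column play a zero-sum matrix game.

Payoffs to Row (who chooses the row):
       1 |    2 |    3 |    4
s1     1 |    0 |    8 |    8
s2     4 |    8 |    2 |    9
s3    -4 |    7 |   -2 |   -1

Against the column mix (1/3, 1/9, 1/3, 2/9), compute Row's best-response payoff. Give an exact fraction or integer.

44/9

s1: (1)·(1/3) + (0)·(1/9) + (8)·(1/3) + (8)·(2/9) = 43/9.
s2: (4)·(1/3) + (8)·(1/9) + (2)·(1/3) + (9)·(2/9) = 44/9.
s3: (-4)·(1/3) + (7)·(1/9) + (-2)·(1/3) + (-1)·(2/9) = -13/9.
The best pure response is s2 with expected payoff 44/9.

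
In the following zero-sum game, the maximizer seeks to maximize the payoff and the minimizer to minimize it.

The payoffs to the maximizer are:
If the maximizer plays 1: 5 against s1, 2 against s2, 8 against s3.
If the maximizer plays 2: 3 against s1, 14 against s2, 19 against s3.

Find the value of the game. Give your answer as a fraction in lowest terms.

Column s3 is strictly dominated by s2 for the minimizer (it gives the maximizer more in every row).
The remaining 2×2 game on (1, 2) × (s1, s2) has no saddle point. Let the maximizer play 1 with probability p; indifference gives 5p + 3(1−p) = 2p + 14(1−p), so p = 11/14.
Similarly the minimizer's optimal q on s1 is 6/7, and the value is 5·(6/7) + (2)·(1/7) = 32/7.

32/7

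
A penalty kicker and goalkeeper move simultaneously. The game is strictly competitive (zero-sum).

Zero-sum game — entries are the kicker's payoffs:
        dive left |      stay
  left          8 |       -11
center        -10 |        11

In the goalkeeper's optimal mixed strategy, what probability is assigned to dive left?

11/20

Row minima are -11 and -10, so the kicker's maximin is -10; column maxima are 8 and 11, so the goalkeeper's minimax is 8. These differ, so the equilibrium is in mixed strategies.
Let the goalkeeper play dive left with probability q. The kicker is indifferent when 8q − 11(1−q) = −10q + 11(1−q), giving q = 11/20.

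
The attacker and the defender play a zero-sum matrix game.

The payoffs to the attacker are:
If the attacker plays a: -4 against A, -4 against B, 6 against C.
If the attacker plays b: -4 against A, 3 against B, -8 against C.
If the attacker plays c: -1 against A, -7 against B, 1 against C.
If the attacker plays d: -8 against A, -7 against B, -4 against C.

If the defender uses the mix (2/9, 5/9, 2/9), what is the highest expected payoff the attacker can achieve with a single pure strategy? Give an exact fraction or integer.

a: (-4)·(2/9) + (-4)·(5/9) + (6)·(2/9) = -16/9.
b: (-4)·(2/9) + (3)·(5/9) + (-8)·(2/9) = -1.
c: (-1)·(2/9) + (-7)·(5/9) + (1)·(2/9) = -35/9.
d: (-8)·(2/9) + (-7)·(5/9) + (-4)·(2/9) = -59/9.
The best pure response is b with expected payoff -1.

-1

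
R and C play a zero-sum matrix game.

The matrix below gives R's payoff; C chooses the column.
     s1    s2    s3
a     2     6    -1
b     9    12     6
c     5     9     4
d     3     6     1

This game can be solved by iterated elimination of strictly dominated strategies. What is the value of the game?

6

Row d is strictly dominated by row b (9>3, 12>6, 6>1); eliminate d.
Column s1 is strictly dominated by s3 for C (-1<2, 6<9, 4<5); eliminate s1.
Row c is strictly dominated by row b (12>9, 6>4); eliminate c.
Row a is strictly dominated by row b (12>6, 6>-1); eliminate a.
Column s2 is strictly dominated by s3 for C (6<12); eliminate s2.
Only (b, s3) remains, with payoff 6.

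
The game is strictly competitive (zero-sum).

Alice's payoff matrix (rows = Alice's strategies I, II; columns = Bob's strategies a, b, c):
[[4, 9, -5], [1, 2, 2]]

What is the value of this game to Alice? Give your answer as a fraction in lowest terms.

13/10

Column b is strictly dominated by a for Bob (it gives Alice more in every row).
The remaining 2×2 game on (I, II) × (a, c) has no saddle point. Let Alice play I with probability p; indifference gives 4p + (1−p) = −5p + 2(1−p), so p = 1/10.
Similarly Bob's optimal q on a is 7/10, and the value is 4·(7/10) + (-5)·(3/10) = 13/10.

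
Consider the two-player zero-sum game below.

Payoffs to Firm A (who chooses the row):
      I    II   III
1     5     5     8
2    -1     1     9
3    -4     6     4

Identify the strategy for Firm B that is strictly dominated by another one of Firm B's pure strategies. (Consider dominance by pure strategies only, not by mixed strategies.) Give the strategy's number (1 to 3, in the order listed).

3

Firm B prefers columns that give Firm A less. Compare III with I: 5 < 8, -1 < 9, -4 < 4.
So I strictly dominates III for Firm B; III is strictly dominated.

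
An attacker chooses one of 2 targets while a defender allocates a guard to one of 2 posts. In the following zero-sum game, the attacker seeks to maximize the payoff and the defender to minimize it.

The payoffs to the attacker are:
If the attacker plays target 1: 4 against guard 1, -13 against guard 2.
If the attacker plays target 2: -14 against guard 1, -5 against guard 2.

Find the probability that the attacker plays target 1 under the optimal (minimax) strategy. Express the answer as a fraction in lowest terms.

9/26

Row minima are -13 and -14, so the attacker's maximin is -13; column maxima are 4 and -5, so the defender's minimax is -5. These differ, so the equilibrium is in mixed strategies.
Let the attacker play target 1 with probability p. The defender is indifferent when 4p − 14(1−p) = −13p − 5(1−p), giving p = 9/26.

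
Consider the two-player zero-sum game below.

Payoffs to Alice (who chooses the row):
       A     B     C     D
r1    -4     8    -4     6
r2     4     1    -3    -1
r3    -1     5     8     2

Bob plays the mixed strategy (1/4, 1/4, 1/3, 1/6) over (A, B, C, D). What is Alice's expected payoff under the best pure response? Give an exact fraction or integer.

4

r1: (-4)·(1/4) + (8)·(1/4) + (-4)·(1/3) + (6)·(1/6) = 2/3.
r2: (4)·(1/4) + (1)·(1/4) + (-3)·(1/3) + (-1)·(1/6) = 1/12.
r3: (-1)·(1/4) + (5)·(1/4) + (8)·(1/3) + (2)·(1/6) = 4.
The best pure response is r3 with expected payoff 4.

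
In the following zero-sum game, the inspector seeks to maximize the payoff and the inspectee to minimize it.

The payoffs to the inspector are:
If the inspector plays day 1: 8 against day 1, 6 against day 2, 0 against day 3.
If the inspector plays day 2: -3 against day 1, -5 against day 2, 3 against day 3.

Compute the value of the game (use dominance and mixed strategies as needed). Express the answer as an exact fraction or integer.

9/7

Column day 1 is strictly dominated by day 2 for the inspectee (it gives the inspector more in every row).
The remaining 2×2 game on (day 1, day 2) × (day 2, day 3) has no saddle point. Let the inspector play day 1 with probability p; indifference gives 6p − 5(1−p) = 3(1−p), so p = 4/7.
Similarly the inspectee's optimal q on day 2 is 3/14, and the value is 6·(3/14) + (0)·(11/14) = 9/7.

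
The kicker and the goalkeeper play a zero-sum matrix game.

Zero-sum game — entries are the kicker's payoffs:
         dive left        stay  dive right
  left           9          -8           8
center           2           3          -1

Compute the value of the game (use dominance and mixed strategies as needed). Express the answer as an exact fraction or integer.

4/5

Column dive left is strictly dominated by dive right for the goalkeeper (it gives the kicker more in every row).
The remaining 2×2 game on (left, center) × (stay, dive right) has no saddle point. Let the kicker play left with probability p; indifference gives −8p + 3(1−p) = 8p − (1−p), so p = 1/5.
Similarly the goalkeeper's optimal q on stay is 9/20, and the value is -8·(9/20) + (8)·(11/20) = 4/5.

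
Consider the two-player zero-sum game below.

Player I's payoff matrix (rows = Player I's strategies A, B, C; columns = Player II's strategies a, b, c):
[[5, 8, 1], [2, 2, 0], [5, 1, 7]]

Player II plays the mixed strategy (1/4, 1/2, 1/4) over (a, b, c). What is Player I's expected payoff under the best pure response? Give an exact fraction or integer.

A: (5)·(1/4) + (8)·(1/2) + (1)·(1/4) = 11/2.
B: (2)·(1/4) + (2)·(1/2) + (0)·(1/4) = 3/2.
C: (5)·(1/4) + (1)·(1/2) + (7)·(1/4) = 7/2.
The best pure response is A with expected payoff 11/2.

11/2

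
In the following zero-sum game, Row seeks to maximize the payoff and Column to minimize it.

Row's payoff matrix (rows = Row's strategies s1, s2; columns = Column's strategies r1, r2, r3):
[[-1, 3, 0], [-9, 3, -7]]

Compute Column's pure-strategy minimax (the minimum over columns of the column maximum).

-1

The worst case (largest entry) in each column is r1: -1, r2: 3, r3: 0.
The best (smallest) of these is -1.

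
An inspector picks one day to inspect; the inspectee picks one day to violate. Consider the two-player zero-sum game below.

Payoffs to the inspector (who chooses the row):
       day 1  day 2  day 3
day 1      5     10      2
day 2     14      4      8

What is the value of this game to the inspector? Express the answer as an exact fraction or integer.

Column day 1 is strictly dominated by day 3 for the inspectee (it gives the inspector more in every row).
The remaining 2×2 game on (day 1, day 2) × (day 2, day 3) has no saddle point. Let the inspector play day 1 with probability p; indifference gives 10p + 4(1−p) = 2p + 8(1−p), so p = 1/3.
Similarly the inspectee's optimal q on day 2 is 1/2, and the value is 10·(1/2) + (2)·(1/2) = 6.

6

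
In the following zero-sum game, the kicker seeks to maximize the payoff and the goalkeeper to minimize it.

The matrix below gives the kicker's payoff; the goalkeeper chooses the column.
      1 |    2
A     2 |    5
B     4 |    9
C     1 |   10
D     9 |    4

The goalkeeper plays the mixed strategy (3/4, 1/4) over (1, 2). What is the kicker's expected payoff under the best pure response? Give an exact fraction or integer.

A: (2)·(3/4) + (5)·(1/4) = 11/4.
B: (4)·(3/4) + (9)·(1/4) = 21/4.
C: (1)·(3/4) + (10)·(1/4) = 13/4.
D: (9)·(3/4) + (4)·(1/4) = 31/4.
The best pure response is D with expected payoff 31/4.

31/4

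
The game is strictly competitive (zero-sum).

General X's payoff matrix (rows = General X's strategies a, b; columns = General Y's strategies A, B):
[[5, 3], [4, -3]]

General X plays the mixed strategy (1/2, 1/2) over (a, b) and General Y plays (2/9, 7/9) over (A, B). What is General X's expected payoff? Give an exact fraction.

1

Against (2/9, 7/9), each row's expected payoff is a: 31/9; b: -13/9.
Taking the (1/2, 1/2)-weighted average: (1/2)·(31/9) + (1/2)·(-13/9) = 1.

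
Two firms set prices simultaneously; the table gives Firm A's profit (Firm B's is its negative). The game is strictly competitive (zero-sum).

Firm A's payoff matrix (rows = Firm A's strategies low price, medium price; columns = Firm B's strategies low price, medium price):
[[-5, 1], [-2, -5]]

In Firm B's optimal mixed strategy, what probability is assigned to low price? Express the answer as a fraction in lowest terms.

2/3

Row minima are -5 and -5, so Firm A's maximin is -5; column maxima are -2 and 1, so Firm B's minimax is -2. These differ, so the equilibrium is in mixed strategies.
Let Firm B play low price with probability q. Firm A is indifferent when −5q + (1−q) = −2q − 5(1−q), giving q = 2/3.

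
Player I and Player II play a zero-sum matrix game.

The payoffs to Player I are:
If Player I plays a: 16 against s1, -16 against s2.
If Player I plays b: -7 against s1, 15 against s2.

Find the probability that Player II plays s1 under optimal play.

Row minima are -16 and -7, so Player I's maximin is -7; column maxima are 16 and 15, so Player II's minimax is 15. These differ, so the equilibrium is in mixed strategies.
Let Player II play s1 with probability q. Player I is indifferent when 16q − 16(1−q) = −7q + 15(1−q), giving q = 31/54.

31/54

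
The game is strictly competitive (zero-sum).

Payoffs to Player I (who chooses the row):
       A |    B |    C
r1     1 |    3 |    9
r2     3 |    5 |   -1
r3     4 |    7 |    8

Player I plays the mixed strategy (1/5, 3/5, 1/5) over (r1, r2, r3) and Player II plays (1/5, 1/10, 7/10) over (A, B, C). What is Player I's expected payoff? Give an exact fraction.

151/50

Against (1/5, 1/10, 7/10), each row's expected payoff is r1: 34/5; r2: 2/5; r3: 71/10.
Taking the (1/5, 3/5, 1/5)-weighted average: (1/5)·(34/5) + (3/5)·(2/5) + (1/5)·(71/10) = 151/50.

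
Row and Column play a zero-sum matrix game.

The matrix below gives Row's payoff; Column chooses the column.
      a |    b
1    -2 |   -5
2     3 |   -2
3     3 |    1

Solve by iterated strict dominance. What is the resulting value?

Column a is strictly dominated by b for Column (-5<-2, -2<3, 1<3); eliminate a.
Row 1 is strictly dominated by row 2 (-2>-5); eliminate 1.
Row 2 is strictly dominated by row 3 (1>-2); eliminate 2.
Only (3, b) remains, with payoff 1.

1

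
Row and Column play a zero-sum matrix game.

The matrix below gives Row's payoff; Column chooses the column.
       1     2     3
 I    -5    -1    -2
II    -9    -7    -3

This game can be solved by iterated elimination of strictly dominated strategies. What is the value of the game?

-5

Row II is strictly dominated by row I (-5>-9, -1>-7, -2>-3); eliminate II.
Column 2 is strictly dominated by 1 for Column (-5<-1); eliminate 2.
Column 3 is strictly dominated by 1 for Column (-5<-2); eliminate 3.
Only (I, 1) remains, with payoff -5.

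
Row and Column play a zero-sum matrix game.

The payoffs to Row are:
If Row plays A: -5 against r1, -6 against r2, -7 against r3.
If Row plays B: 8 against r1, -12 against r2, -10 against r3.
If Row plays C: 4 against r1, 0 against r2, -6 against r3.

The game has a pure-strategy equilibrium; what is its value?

-6

Row minima: -7, -12, -6 → Row's maximin is -6.
Column maxima: 8, 0, -6 → Column's minimax is -6.
They coincide at (C, r3), so the value is -6.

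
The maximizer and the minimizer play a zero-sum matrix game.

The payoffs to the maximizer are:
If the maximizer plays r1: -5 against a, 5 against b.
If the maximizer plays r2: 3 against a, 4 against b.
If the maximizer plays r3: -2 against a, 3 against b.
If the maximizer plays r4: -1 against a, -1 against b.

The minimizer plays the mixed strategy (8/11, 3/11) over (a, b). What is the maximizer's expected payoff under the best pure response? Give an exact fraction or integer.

36/11

r1: (-5)·(8/11) + (5)·(3/11) = -25/11.
r2: (3)·(8/11) + (4)·(3/11) = 36/11.
r3: (-2)·(8/11) + (3)·(3/11) = -7/11.
r4: (-1)·(8/11) + (-1)·(3/11) = -1.
The best pure response is r2 with expected payoff 36/11.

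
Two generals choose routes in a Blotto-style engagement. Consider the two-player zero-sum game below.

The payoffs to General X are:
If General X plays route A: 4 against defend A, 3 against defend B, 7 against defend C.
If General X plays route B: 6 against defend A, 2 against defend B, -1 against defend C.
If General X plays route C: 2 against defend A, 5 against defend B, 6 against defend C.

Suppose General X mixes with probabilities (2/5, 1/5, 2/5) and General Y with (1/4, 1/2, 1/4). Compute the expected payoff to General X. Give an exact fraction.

Against (1/4, 1/2, 1/4), each row's expected payoff is route A: 17/4; route B: 9/4; route C: 9/2.
Taking the (2/5, 1/5, 2/5)-weighted average: (2/5)·(17/4) + (1/5)·(9/4) + (2/5)·(9/2) = 79/20.

79/20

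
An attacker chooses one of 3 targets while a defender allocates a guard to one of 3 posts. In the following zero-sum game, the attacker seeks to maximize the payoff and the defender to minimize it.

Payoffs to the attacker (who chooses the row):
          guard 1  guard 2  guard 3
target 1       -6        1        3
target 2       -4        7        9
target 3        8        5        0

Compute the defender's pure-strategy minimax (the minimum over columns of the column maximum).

7

The worst case (largest entry) in each column is guard 1: 8, guard 2: 7, guard 3: 9.
The best (smallest) of these is 7.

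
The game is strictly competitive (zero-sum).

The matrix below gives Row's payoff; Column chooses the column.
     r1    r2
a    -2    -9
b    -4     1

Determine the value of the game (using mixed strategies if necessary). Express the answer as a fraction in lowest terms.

-19/6

Row minima are -9 and -4, so Row's maximin is -4; column maxima are -2 and 1, so Column's minimax is -2. These differ, so the equilibrium is in mixed strategies.
Let Row play a with probability p. Column is indifferent when −2p − 4(1−p) = −9p + (1−p), giving p = 5/12.
Let Column play r1 with probability q. Row is indifferent when −2q − 9(1−q) = −4q + (1−q), giving q = 5/6.
The value is -2·(5/6) + (-9)·(1/6) = -19/6.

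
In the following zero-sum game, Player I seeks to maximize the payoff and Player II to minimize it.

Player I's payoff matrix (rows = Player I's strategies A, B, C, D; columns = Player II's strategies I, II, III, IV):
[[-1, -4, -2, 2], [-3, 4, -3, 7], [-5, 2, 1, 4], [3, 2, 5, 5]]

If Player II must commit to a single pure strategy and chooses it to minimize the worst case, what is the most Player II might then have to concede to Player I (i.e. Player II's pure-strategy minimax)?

The worst case (largest entry) in each column is I: 3, II: 4, III: 5, IV: 7.
The best (smallest) of these is 3.

3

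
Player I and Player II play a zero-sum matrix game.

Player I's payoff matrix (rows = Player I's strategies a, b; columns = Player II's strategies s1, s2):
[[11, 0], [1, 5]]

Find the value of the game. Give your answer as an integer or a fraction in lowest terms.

Row minima are 0 and 1, so Player I's maximin is 1; column maxima are 11 and 5, so Player II's minimax is 5. These differ, so the equilibrium is in mixed strategies.
Let Player I play a with probability p. Player II is indifferent when 11p + (1−p) = 5(1−p), giving p = 4/15.
Let Player II play s1 with probability q. Player I is indifferent when 11q = q + 5(1−q), giving q = 1/3.
The value is 11·(1/3) + (0)·(2/3) = 11/3.

11/3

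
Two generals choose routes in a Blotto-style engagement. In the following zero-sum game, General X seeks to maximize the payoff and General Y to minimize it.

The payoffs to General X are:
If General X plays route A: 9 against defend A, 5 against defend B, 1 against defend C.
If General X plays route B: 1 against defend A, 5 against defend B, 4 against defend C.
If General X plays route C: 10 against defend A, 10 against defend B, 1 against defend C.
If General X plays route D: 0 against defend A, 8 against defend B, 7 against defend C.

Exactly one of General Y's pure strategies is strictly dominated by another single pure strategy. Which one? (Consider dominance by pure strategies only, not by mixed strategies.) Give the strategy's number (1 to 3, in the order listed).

General Y prefers columns that give General X less. Compare defend B with defend C: 1 < 5, 4 < 5, 1 < 10, 7 < 8.
So defend C strictly dominates defend B for General Y; defend B is strictly dominated.

2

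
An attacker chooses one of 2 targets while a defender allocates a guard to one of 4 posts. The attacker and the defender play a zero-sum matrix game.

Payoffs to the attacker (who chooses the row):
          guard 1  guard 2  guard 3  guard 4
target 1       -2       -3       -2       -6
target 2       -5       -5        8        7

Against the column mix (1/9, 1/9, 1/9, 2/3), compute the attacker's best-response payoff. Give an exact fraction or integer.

40/9

target 1: (-2)·(1/9) + (-3)·(1/9) + (-2)·(1/9) + (-6)·(2/3) = -43/9.
target 2: (-5)·(1/9) + (-5)·(1/9) + (8)·(1/9) + (7)·(2/3) = 40/9.
The best pure response is target 2 with expected payoff 40/9.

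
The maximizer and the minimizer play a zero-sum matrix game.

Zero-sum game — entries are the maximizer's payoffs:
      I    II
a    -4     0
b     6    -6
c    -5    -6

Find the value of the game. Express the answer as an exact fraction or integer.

Row c is strictly dominated by row a, so the maximizer never plays it.
The remaining 2×2 game on (a, b) × (I, II) has no saddle point. Let the maximizer play a with probability p; indifference gives −4p + 6(1−p) = −6(1−p), so p = 3/4.
Similarly the minimizer's optimal q on I is 3/8, and the value is -4·(3/8) + (0)·(5/8) = -3/2.

-3/2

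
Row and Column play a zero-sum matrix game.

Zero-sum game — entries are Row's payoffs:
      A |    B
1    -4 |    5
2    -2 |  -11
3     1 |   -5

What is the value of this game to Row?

Row 2 is strictly dominated by row 3, so Row never plays it.
The remaining 2×2 game on (1, 3) × (A, B) has no saddle point. Let Row play 1 with probability p; indifference gives −4p + (1−p) = 5p − 5(1−p), so p = 2/5.
Similarly Column's optimal q on A is 2/3, and the value is -4·(2/3) + (5)·(1/3) = -1.

-1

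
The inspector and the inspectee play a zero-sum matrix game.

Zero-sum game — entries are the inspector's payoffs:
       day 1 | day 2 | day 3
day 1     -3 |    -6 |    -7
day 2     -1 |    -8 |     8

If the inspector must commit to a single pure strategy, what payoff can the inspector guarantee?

The worst-case payoff for each row is day 1: -7, day 2: -8.
The best of these is -7.

-7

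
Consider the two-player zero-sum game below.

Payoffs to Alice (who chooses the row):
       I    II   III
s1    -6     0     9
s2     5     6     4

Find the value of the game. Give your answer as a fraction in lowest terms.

Column II is strictly dominated by I for Bob (it gives Alice more in every row).
The remaining 2×2 game on (s1, s2) × (I, III) has no saddle point. Let Alice play s1 with probability p; indifference gives −6p + 5(1−p) = 9p + 4(1−p), so p = 1/16.
Similarly Bob's optimal q on I is 5/16, and the value is -6·(5/16) + (9)·(11/16) = 69/16.

69/16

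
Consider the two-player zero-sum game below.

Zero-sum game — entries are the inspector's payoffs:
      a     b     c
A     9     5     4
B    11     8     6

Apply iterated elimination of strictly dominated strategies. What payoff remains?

6

Row A is strictly dominated by row B (11>9, 8>5, 6>4); eliminate A.
Column a is strictly dominated by b for the inspectee (8<11); eliminate a.
Column b is strictly dominated by c for the inspectee (6<8); eliminate b.
Only (B, c) remains, with payoff 6.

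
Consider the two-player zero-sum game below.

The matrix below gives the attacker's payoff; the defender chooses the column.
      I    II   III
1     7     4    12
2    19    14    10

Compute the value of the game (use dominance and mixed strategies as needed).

Column I is strictly dominated by II for the defender (it gives the attacker more in every row).
The remaining 2×2 game on (1, 2) × (II, III) has no saddle point. Let the attacker play 1 with probability p; indifference gives 4p + 14(1−p) = 12p + 10(1−p), so p = 1/3.
Similarly the defender's optimal q on II is 1/6, and the value is 4·(1/6) + (12)·(5/6) = 32/3.

32/3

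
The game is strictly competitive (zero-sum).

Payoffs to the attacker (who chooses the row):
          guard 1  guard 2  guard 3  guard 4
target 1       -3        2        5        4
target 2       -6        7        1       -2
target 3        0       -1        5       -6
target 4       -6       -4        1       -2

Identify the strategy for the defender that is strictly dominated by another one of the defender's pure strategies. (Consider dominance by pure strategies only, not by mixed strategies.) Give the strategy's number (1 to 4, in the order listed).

3

The defender prefers columns that give the attacker less. Compare guard 3 with guard 1: -3 < 5, -6 < 1, 0 < 5, -6 < 1.
So guard 1 strictly dominates guard 3 for the defender; guard 3 is strictly dominated.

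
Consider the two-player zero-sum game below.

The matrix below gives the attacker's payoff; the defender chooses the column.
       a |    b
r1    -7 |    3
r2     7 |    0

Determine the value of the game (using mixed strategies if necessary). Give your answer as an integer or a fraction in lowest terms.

21/17

Row minima are -7 and 0, so the attacker's maximin is 0; column maxima are 7 and 3, so the defender's minimax is 3. These differ, so the equilibrium is in mixed strategies.
Let the attacker play r1 with probability p. The defender is indifferent when −7p + 7(1−p) = 3p, giving p = 7/17.
Let the defender play a with probability q. The attacker is indifferent when −7q + 3(1−q) = 7q, giving q = 3/17.
The value is -7·(3/17) + (3)·(14/17) = 21/17.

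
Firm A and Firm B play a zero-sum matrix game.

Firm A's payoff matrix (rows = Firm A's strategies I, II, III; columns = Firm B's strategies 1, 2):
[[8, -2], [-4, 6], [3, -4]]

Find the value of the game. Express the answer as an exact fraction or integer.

2

Row III is strictly dominated by row I, so Firm A never plays it.
The remaining 2×2 game on (I, II) × (1, 2) has no saddle point. Let Firm A play I with probability p; indifference gives 8p − 4(1−p) = −2p + 6(1−p), so p = 1/2.
Similarly Firm B's optimal q on 1 is 2/5, and the value is 8·(2/5) + (-2)·(3/5) = 2.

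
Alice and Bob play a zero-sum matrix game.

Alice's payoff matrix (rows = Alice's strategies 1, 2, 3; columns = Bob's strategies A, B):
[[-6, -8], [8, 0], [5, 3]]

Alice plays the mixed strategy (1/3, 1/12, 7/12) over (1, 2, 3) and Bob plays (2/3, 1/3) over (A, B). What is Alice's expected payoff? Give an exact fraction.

3/4

Against (2/3, 1/3), each row's expected payoff is 1: -20/3; 2: 16/3; 3: 13/3.
Taking the (1/3, 1/12, 7/12)-weighted average: (1/3)·(-20/3) + (1/12)·(16/3) + (7/12)·(13/3) = 3/4.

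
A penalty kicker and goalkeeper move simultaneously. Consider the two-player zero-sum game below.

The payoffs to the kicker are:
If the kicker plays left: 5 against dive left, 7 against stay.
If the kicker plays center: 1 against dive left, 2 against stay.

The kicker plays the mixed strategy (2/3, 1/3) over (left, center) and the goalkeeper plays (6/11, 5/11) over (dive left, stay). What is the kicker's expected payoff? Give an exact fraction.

146/33

Against (6/11, 5/11), each row's expected payoff is left: 65/11; center: 16/11.
Taking the (2/3, 1/3)-weighted average: (2/3)·(65/11) + (1/3)·(16/11) = 146/33.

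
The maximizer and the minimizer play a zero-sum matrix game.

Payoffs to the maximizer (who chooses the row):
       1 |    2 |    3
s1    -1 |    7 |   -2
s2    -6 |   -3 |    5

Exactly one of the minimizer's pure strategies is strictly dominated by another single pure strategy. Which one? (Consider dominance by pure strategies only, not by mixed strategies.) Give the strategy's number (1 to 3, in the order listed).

2

The minimizer prefers columns that give the maximizer less. Compare 2 with 1: -1 < 7, -6 < -3.
So 1 strictly dominates 2 for the minimizer; 2 is strictly dominated.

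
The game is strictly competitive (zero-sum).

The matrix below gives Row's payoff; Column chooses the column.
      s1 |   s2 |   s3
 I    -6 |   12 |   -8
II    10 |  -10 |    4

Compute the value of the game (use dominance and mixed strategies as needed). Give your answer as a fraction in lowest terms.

-16/17

Column s1 is strictly dominated by s3 for Column (it gives Row more in every row).
The remaining 2×2 game on (I, II) × (s2, s3) has no saddle point. Let Row play I with probability p; indifference gives 12p − 10(1−p) = −8p + 4(1−p), so p = 7/17.
Similarly Column's optimal q on s2 is 6/17, and the value is 12·(6/17) + (-8)·(11/17) = -16/17.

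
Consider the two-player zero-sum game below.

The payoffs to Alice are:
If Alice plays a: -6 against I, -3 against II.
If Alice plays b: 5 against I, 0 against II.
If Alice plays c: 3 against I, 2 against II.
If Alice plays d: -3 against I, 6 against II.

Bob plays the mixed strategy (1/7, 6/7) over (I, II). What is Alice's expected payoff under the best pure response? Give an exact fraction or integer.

33/7

a: (-6)·(1/7) + (-3)·(6/7) = -24/7.
b: (5)·(1/7) + (0)·(6/7) = 5/7.
c: (3)·(1/7) + (2)·(6/7) = 15/7.
d: (-3)·(1/7) + (6)·(6/7) = 33/7.
The best pure response is d with expected payoff 33/7.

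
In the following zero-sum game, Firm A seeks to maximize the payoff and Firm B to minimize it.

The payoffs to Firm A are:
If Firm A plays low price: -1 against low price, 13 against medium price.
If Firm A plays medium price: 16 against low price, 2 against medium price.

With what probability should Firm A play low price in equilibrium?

1/2

Row minima are -1 and 2, so Firm A's maximin is 2; column maxima are 16 and 13, so Firm B's minimax is 13. These differ, so the equilibrium is in mixed strategies.
Let Firm A play low price with probability p. Firm B is indifferent when −p + 16(1−p) = 13p + 2(1−p), giving p = 1/2.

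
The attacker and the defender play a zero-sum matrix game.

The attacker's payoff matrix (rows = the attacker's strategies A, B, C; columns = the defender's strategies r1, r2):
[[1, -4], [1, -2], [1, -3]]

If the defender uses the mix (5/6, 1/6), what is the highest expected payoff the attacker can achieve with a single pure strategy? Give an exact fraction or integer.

A: (1)·(5/6) + (-4)·(1/6) = 1/6.
B: (1)·(5/6) + (-2)·(1/6) = 1/2.
C: (1)·(5/6) + (-3)·(1/6) = 1/3.
The best pure response is B with expected payoff 1/2.

1/2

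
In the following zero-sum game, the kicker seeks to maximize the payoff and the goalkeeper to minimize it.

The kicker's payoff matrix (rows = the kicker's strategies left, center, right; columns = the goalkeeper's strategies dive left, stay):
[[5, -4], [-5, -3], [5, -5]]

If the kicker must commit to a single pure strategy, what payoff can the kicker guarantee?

The worst-case payoff for each row is left: -4, center: -5, right: -5.
The best of these is -4.

-4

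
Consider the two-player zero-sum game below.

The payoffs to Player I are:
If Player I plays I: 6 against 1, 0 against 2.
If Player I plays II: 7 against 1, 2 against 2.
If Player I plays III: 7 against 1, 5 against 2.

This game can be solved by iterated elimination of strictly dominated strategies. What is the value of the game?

5

Column 1 is strictly dominated by 2 for Player II (0<6, 2<7, 5<7); eliminate 1.
Row II is strictly dominated by row III (5>2); eliminate II.
Row I is strictly dominated by row III (5>0); eliminate I.
Only (III, 2) remains, with payoff 5.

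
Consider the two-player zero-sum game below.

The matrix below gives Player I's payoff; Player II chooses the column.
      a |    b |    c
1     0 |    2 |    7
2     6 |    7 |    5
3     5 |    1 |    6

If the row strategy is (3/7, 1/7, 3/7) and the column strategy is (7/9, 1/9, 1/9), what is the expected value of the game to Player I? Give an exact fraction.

23/7

Against (7/9, 1/9, 1/9), each row's expected payoff is 1: 1; 2: 6; 3: 14/3.
Taking the (3/7, 1/7, 3/7)-weighted average: (3/7)·(1) + (1/7)·(6) + (3/7)·(14/3) = 23/7.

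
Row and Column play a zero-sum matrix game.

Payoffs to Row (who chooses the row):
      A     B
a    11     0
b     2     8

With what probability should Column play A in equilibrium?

Row minima are 0 and 2, so Row's maximin is 2; column maxima are 11 and 8, so Column's minimax is 8. These differ, so the equilibrium is in mixed strategies.
Let Column play A with probability q. Row is indifferent when 11q = 2q + 8(1−q), giving q = 8/17.

8/17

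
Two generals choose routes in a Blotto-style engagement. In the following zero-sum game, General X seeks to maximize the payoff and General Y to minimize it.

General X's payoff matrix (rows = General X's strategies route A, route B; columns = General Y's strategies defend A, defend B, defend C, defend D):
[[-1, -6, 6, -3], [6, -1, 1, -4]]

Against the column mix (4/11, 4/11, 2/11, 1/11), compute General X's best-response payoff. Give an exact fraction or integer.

18/11

route A: (-1)·(4/11) + (-6)·(4/11) + (6)·(2/11) + (-3)·(1/11) = -19/11.
route B: (6)·(4/11) + (-1)·(4/11) + (1)·(2/11) + (-4)·(1/11) = 18/11.
The best pure response is route B with expected payoff 18/11.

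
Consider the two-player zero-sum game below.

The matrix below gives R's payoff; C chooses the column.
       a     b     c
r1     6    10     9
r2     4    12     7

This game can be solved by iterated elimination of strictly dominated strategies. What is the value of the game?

6

Column b is strictly dominated by a for C (6<10, 4<12); eliminate b.
Column c is strictly dominated by a for C (6<9, 4<7); eliminate c.
Row r2 is strictly dominated by row r1 (6>4); eliminate r2.
Only (r1, a) remains, with payoff 6.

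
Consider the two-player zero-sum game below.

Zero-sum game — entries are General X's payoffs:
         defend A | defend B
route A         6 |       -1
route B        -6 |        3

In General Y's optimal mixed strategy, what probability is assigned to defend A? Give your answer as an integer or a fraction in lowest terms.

Row minima are -1 and -6, so General X's maximin is -1; column maxima are 6 and 3, so General Y's minimax is 3. These differ, so the equilibrium is in mixed strategies.
Let General Y play defend A with probability q. General X is indifferent when 6q − (1−q) = −6q + 3(1−q), giving q = 1/4.

1/4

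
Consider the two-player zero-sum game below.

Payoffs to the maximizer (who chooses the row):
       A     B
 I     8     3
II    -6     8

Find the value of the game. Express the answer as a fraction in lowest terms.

Row minima are 3 and -6, so the maximizer's maximin is 3; column maxima are 8 and 8, so the minimizer's minimax is 8. These differ, so the equilibrium is in mixed strategies.
Let the maximizer play I with probability p. The minimizer is indifferent when 8p − 6(1−p) = 3p + 8(1−p), giving p = 14/19.
Let the minimizer play A with probability q. The maximizer is indifferent when 8q + 3(1−q) = −6q + 8(1−q), giving q = 5/19.
The value is 8·(5/19) + (3)·(14/19) = 82/19.

82/19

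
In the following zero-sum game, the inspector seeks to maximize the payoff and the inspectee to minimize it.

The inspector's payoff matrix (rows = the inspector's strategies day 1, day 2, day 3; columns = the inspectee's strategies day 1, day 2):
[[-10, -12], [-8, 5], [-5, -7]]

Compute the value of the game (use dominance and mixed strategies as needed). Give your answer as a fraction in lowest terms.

Row day 1 is strictly dominated by row day 3, so the inspector never plays it.
The remaining 2×2 game on (day 2, day 3) × (day 1, day 2) has no saddle point. Let the inspector play day 2 with probability p; indifference gives −8p − 5(1−p) = 5p − 7(1−p), so p = 2/15.
Similarly the inspectee's optimal q on day 1 is 4/5, and the value is -8·(4/5) + (5)·(1/5) = -27/5.

-27/5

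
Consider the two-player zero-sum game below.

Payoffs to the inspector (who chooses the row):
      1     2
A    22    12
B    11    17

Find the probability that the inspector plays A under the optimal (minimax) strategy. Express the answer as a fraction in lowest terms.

3/8

Row minima are 12 and 11, so the inspector's maximin is 12; column maxima are 22 and 17, so the inspectee's minimax is 17. These differ, so the equilibrium is in mixed strategies.
Let the inspector play A with probability p. The inspectee is indifferent when 22p + 11(1−p) = 12p + 17(1−p), giving p = 3/8.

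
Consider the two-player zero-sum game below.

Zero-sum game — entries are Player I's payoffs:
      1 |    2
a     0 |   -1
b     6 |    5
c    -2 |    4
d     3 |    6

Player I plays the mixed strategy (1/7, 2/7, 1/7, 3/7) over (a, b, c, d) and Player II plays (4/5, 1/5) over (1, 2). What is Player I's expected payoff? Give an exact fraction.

Against (4/5, 1/5), each row's expected payoff is a: -1/5; b: 29/5; c: -4/5; d: 18/5.
Taking the (1/7, 2/7, 1/7, 3/7)-weighted average: (1/7)·(-1/5) + (2/7)·(29/5) + (1/7)·(-4/5) + (3/7)·(18/5) = 107/35.

107/35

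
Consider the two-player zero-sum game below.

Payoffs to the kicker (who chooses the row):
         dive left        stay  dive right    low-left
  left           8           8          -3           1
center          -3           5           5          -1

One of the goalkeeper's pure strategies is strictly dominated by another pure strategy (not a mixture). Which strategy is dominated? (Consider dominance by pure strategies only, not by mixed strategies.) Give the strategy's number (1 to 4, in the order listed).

2

The goalkeeper prefers columns that give the kicker less. Compare stay with low-left: 1 < 8, -1 < 5.
So low-left strictly dominates stay for the goalkeeper; stay is strictly dominated.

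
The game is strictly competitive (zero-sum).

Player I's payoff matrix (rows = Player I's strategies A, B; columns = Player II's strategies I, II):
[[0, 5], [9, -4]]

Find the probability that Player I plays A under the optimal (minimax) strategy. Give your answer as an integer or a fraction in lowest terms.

13/18

Row minima are 0 and -4, so Player I's maximin is 0; column maxima are 9 and 5, so Player II's minimax is 5. These differ, so the equilibrium is in mixed strategies.
Let Player I play A with probability p. Player II is indifferent when 9(1−p) = 5p − 4(1−p), giving p = 13/18.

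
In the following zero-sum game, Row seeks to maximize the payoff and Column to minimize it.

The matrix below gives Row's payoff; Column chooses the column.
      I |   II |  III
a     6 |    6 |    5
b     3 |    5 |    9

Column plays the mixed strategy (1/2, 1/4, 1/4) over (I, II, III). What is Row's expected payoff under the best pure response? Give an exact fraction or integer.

a: (6)·(1/2) + (6)·(1/4) + (5)·(1/4) = 23/4.
b: (3)·(1/2) + (5)·(1/4) + (9)·(1/4) = 5.
The best pure response is a with expected payoff 23/4.

23/4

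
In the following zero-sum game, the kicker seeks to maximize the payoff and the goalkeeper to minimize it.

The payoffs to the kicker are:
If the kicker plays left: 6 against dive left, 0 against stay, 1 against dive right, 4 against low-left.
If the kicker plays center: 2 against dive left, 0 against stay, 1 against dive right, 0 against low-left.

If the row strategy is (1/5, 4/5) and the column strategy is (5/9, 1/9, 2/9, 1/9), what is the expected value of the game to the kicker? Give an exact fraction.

28/15

Against (5/9, 1/9, 2/9, 1/9), each row's expected payoff is left: 4; center: 4/3.
Taking the (1/5, 4/5)-weighted average: (1/5)·(4) + (4/5)·(4/3) = 28/15.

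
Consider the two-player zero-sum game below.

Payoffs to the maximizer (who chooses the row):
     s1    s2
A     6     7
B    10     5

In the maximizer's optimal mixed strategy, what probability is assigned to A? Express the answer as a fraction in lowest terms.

Row minima are 6 and 5, so the maximizer's maximin is 6; column maxima are 10 and 7, so the minimizer's minimax is 7. These differ, so the equilibrium is in mixed strategies.
Let the maximizer play A with probability p. The minimizer is indifferent when 6p + 10(1−p) = 7p + 5(1−p), giving p = 5/6.

5/6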